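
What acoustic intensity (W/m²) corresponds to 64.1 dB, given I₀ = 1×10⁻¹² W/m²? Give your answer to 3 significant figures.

I/I₀ = 10^(64.1/10) = 2.57e+06, so I = 2.57e+06 × 10⁻¹² W/m².

2.57e-06 W/m²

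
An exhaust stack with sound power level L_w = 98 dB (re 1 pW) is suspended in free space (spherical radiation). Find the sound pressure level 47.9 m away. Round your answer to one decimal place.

53.4 dB

The power spreads over a sphere of area 4π·r², so L_p = L_w − 10·log₁₀(4π·r²).
4π·r² = 2.883e+04 m², 10·log₁₀ of that is 44.599 dB.
L_p = 98 − 44.599 = 53.40 dB.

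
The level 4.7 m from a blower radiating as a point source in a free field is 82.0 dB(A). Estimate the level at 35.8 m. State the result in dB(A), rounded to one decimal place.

64.4 dB(A)

For a point source, L₂ = L₁ − 20·log₁₀(r₂/r₁).
L₂ = 82.0 − 20·log₁₀(35.8/4.7) = 82.0 − 17.636 = 64.36 dB(A).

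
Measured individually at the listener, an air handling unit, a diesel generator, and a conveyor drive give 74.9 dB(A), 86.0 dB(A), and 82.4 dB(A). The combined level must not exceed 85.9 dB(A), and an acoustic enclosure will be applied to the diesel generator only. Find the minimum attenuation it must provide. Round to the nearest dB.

The untreated sources together contribute 10^(74.9/10) + 10^(82.4/10) = 2.047e+08, i.e. 83.11 dB(A).
To meet 85.9 dB(A) overall, the treated diesel generator may contribute at most 10^(85.9/10) − 2.047e+08 = 1.844e+08, i.e. 82.66 dB(A).
So the diesel generator must be reduced from 86.0 to 82.66 dB(A): IL = 3.34 dB.

3 dB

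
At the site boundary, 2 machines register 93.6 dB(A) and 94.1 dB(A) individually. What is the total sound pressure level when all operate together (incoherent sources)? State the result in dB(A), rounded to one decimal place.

For uncorrelated sources the intensities add, so convert each level to linear form, sum, and take 10·log₁₀ of the total.
Σ 10^(L/10) = 10^(93.6/10) + 10^(94.1/10) = 4.861e+09.
L_total = 10·log₁₀(4.861e+09) = 96.87 dB(A).

96.9 dB(A)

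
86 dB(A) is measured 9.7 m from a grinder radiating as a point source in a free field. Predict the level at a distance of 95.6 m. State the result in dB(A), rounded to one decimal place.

66.1 dB(A)

For a point source, L₂ = L₁ − 20·log₁₀(r₂/r₁).
L₂ = 86 − 20·log₁₀(95.6/9.7) = 86 − 19.874 = 66.13 dB(A).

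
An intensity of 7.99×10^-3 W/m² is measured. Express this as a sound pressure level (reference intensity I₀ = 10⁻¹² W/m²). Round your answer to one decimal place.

99.0 dB

Dividing by I₀ shifts the exponent by 12: I/I₀ = 7.99×10^9.
L = 10·(0.9025 + 9) = 99.03 dB.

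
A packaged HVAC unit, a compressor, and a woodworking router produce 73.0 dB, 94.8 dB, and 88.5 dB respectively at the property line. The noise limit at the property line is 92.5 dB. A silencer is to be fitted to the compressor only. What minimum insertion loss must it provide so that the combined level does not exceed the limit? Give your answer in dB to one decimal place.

4.6 dB

Everything except the compressor sums to 10^(73.0/10) + 10^(88.5/10) = 7.279e+08 in linear terms, 88.62 dB.
To meet 92.5 dB overall, the treated compressor may contribute at most 10^(92.5/10) − 7.279e+08 = 1.050e+09, i.e. 90.21 dB.
Required insertion loss = 94.8 − 90.21 = 4.59 dB.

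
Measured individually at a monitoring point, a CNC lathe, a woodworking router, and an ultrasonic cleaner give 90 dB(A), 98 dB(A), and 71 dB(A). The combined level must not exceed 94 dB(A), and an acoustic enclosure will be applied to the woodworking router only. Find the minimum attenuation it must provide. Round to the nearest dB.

Everything except the woodworking router sums to 10^(90/10) + 10^(71/10) = 1.013e+09 in linear terms, 90.05 dB(A).
The limit corresponds to 10^(94/10) = 2.512e+09; subtracting the fixed part leaves 1.499e+09 for the woodworking router, i.e. 91.76 dB(A).
Required insertion loss = 98 − 91.76 = 6.24 dB.

6 dB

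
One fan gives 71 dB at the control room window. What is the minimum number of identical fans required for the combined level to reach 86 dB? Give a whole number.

32

Need L₁ + 10·log₁₀ N ≥ 86, i.e. log₁₀ N ≥ 1.50.
N ≥ 10^(15.0/10) = 31.623, so N = 32.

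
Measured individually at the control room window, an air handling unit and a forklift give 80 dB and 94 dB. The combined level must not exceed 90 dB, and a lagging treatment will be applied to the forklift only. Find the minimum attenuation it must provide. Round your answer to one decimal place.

4.5 dB

Everything except the forklift sums to 10^(80/10) = 1.000e+08 in linear terms, 80.00 dB.
To meet 90 dB overall, the treated forklift may contribute at most 10^(90/10) − 1.000e+08 = 9.000e+08, i.e. 89.54 dB.
So the forklift must be reduced from 94 to 89.54 dB: IL = 4.46 dB.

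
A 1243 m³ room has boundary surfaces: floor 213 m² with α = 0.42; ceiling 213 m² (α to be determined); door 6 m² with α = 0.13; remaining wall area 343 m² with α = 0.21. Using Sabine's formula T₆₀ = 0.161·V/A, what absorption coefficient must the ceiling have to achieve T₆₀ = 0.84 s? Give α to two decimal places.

Required total absorption A = 0.161·1243/0.84 = 238.24 m².
Absorption from the other surfaces = 213·0.42 + 6·0.13 + 343·0.21 = 162.27 m², so the ceiling must supply 75.97 m² over 213 m².
α = 75.97/213 = 0.357.

0.36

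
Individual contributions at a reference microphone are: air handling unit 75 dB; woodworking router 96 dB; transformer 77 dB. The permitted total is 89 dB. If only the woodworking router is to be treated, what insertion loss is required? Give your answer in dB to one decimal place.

7.5 dB

Fixed contribution from the other sources: Σ 10^(L/10) = 10^(75/10) + 10^(77/10) = 8.174e+07 (79.12 dB).
To meet 89 dB overall, the treated woodworking router may contribute at most 10^(89/10) − 8.174e+07 = 7.126e+08, i.e. 88.53 dB.
So the woodworking router must be reduced from 96 to 88.53 dB: IL = 7.47 dB.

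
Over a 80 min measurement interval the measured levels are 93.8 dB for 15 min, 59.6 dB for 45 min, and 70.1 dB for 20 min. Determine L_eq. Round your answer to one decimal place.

Weight each interval's intensity by its duration and average over T = 80 min:
Σ tᵢ·10^(Lᵢ/10) = 15·10^(93.8/10) + 45·10^(59.6/10) + 20·10^(70.1/10) = 3.623e+10.
L_eq = 10·log₁₀(3.623e+10/80) = 86.56 dB.

86.6 dB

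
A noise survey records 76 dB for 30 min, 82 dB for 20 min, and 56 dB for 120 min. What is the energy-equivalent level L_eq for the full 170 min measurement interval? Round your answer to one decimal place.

L_eq = 10·log₁₀[(1/T)·Σ tᵢ·10^(Lᵢ/10)] with T = 170 min.
Σ tᵢ·10^(Lᵢ/10) = 30·10^(76/10) + 20·10^(82/10) + 120·10^(56/10) = 4.412e+09.
L_eq = 10·log₁₀(4.412e+09/170) = 74.14 dB.

74.1 dB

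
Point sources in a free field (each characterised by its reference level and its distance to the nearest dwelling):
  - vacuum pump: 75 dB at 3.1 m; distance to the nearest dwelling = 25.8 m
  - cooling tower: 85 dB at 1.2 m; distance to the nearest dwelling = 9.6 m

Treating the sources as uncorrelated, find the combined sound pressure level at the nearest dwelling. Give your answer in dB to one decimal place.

67.3 dB

Apply inverse-square spreading to bring every level to the receiver, then sum 10^(L/10).
vacuum pump: 75 − 20·log₁₀(25.8/3.1) = 75 − 18.41 = 56.59 dB.
cooling tower: 85 − 20·log₁₀(9.6/1.2) = 85 − 18.06 = 66.94 dB.
Σ 10^(L/10) = 5.398e+06 → L_total = 10·log₁₀(5.398e+06) = 67.32 dB.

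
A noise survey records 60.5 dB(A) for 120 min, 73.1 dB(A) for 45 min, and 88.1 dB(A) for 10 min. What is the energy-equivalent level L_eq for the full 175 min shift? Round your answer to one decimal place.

L_eq = 10·log₁₀[(1/T)·Σ tᵢ·10^(Lᵢ/10)] with T = 175 min.
Σ tᵢ·10^(Lᵢ/10) = 120·10^(60.5/10) + 45·10^(73.1/10) + 10·10^(88.1/10) = 7.510e+09.
L_eq = 10·log₁₀(7.510e+09/175) = 76.33 dB(A).

76.3 dB(A)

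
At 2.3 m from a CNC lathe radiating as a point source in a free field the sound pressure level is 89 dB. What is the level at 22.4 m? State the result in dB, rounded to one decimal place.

For a point source, L₂ = L₁ − 20·log₁₀(r₂/r₁).
L₂ = 89 − 20·log₁₀(22.4/2.3) = 89 − 19.770 = 69.23 dB.

69.2 dB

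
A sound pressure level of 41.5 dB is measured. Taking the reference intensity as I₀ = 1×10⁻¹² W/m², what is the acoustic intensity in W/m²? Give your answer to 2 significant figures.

1.4e-08 W/m²

L = 10·log₁₀(I/I₀) ⇒ I = I₀·10^(L/10) = 10⁻¹² × 10^4.15.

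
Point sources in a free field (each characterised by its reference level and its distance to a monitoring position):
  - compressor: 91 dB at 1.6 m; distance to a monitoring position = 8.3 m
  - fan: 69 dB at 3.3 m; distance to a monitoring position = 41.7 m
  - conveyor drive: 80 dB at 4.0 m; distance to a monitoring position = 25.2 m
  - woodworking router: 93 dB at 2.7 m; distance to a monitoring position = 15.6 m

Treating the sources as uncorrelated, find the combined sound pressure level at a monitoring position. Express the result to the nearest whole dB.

80 dB

Propagate each source to the receiver with L = L_ref − 20·log₁₀(r/r_ref), then add intensities.
compressor: 91 − 20·log₁₀(8.3/1.6) = 91 − 14.30 = 76.70 dB.
fan: 69 − 20·log₁₀(41.7/3.3) = 69 − 22.03 = 46.97 dB.
conveyor drive: 80 − 20·log₁₀(25.2/4.0) = 80 − 15.99 = 64.01 dB.
woodworking router: 93 − 20·log₁₀(15.6/2.7) = 93 − 15.24 = 77.76 dB.
Σ 10^(L/10) = 1.091e+08 → L_total = 10·log₁₀(1.091e+08) = 80.38 dB.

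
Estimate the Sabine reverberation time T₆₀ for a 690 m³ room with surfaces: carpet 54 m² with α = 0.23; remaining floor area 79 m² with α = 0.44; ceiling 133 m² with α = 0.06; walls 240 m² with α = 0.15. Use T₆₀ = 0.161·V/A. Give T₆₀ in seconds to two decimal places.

Total absorption A = 54·0.23 + 79·0.44 + 133·0.06 + 240·0.15 = 91.16 m² sabins.
T₆₀ = 0.161·V/A = 0.161·690/91.16 = 1.219 s.

1.22 s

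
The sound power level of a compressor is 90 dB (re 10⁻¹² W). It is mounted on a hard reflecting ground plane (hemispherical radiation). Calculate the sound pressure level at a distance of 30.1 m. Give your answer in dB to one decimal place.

52.4 dB

L_p = L_w − 10·log₁₀(2π·r²) with r = 30.1 m.
2π·r² = 5693 m², 10·log₁₀ of that is 37.553 dB.
L_p = 90 − 37.553 = 52.45 dB.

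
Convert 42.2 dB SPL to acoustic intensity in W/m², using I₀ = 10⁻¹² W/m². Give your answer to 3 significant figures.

L = 10·log₁₀(I/I₀) ⇒ I = I₀·10^(L/10) = 10⁻¹² × 10^4.22.

1.66e-08 W/m²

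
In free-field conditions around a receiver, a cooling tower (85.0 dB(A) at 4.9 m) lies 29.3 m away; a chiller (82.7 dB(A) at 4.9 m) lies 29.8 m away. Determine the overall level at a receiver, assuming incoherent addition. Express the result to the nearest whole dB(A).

Apply inverse-square spreading to bring every level to the receiver, then sum 10^(L/10).
cooling tower: 85.0 − 20·log₁₀(29.3/4.9) = 85.0 − 15.53 = 69.47 dB(A).
chiller: 82.7 − 20·log₁₀(29.8/4.9) = 82.7 − 15.68 = 67.02 dB(A).
Σ 10^(L/10) = 1.388e+07 → L_total = 10·log₁₀(1.388e+07) = 71.42 dB(A).

71 dB(A)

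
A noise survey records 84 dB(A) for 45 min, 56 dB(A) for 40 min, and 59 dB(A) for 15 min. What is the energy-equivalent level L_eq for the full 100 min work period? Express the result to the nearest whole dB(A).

81 dB(A)

The energy average is taken in the linear domain: L_eq = 10·log₁₀[(Σ tᵢ·10^(Lᵢ/10))/T], T = 100 min.
Σ tᵢ·10^(Lᵢ/10) = 45·10^(84/10) + 40·10^(56/10) + 15·10^(59/10) = 1.133e+10.
L_eq = 10·log₁₀(1.133e+10/100) = 80.54 dB(A).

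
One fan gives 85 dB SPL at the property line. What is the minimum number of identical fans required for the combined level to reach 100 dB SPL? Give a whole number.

Need L₁ + 10·log₁₀ N ≥ 100, i.e. log₁₀ N ≥ 1.50.
N ≥ 10^(15.0/10) = 31.623, so N = 32.

32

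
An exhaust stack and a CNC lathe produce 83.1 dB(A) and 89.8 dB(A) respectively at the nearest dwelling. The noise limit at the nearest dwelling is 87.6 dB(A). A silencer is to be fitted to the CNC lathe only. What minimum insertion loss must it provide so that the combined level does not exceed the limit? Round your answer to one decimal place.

Everything except the CNC lathe sums to 10^(83.1/10) = 2.042e+08 in linear terms, 83.10 dB(A).
To meet 87.6 dB(A) overall, the treated CNC lathe may contribute at most 10^(87.6/10) − 2.042e+08 = 3.713e+08, i.e. 85.70 dB(A).
So the CNC lathe must be reduced from 89.8 to 85.70 dB(A): IL = 4.10 dB.

4.1 dB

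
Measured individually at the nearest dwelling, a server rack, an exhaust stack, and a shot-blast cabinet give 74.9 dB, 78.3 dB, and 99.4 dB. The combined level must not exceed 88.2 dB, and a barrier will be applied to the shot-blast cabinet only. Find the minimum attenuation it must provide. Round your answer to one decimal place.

Everything except the shot-blast cabinet sums to 10^(74.9/10) + 10^(78.3/10) = 9.851e+07 in linear terms, 79.93 dB.
The limit corresponds to 10^(88.2/10) = 6.607e+08; subtracting the fixed part leaves 5.622e+08 for the shot-blast cabinet, i.e. 87.50 dB.
So the shot-blast cabinet must be reduced from 99.4 to 87.50 dB: IL = 11.90 dB.

11.9 dB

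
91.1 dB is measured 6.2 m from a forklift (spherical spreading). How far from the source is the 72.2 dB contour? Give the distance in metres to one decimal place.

Point-source spreading drops the level by 20·log₁₀(r₂/r₁); inverting, r₂/r₁ = 10^(ΔL/20).
r₂ = 6.2·10^((91.1−72.2)/20) = 6.2·10^(18.9/20) = 54.63 m.

54.6 m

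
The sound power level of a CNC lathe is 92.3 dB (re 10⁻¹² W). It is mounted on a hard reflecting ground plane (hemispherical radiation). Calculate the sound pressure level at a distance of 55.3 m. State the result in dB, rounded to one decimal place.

L_p = L_w − 10·log₁₀(2π·r²) with r = 55.3 m.
2π·r² = 1.921e+04 m², 10·log₁₀ of that is 42.836 dB.
L_p = 92.3 − 42.836 = 49.46 dB.

49.5 dB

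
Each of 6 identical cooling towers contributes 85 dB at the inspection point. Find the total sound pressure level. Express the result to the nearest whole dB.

N identical incoherent sources raise the level by 10·log₁₀ N.
L_total = 85 + 10·log₁₀(6) = 85 + 7.782 = 92.78 dB.

93 dB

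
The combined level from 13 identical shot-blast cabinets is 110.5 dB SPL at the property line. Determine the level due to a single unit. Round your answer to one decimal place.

99.4 dB SPL

13 equal contributions raise the level by 10·log₁₀ 13 = 11.139 dB, so each unit alone gives 110.5 − 11.139.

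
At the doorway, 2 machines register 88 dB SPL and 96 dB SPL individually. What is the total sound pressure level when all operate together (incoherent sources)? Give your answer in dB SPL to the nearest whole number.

Incoherent sources combine by intensity addition: L_total = 10·log₁₀(Σ 10^(L_i/10)).
Σ 10^(L/10) = 10^(88/10) + 10^(96/10) = 4.612e+09.
L_total = 10·log₁₀(4.612e+09) = 96.64 dB SPL.

97 dB SPL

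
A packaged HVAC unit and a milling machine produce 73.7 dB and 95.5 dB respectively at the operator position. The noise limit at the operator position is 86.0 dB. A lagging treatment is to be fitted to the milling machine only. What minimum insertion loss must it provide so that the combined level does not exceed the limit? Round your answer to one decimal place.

Fixed contribution from the other source: Σ 10^(L/10) = 10^(73.7/10) = 2.344e+07 (73.70 dB).
To meet 86.0 dB overall, the treated milling machine may contribute at most 10^(86.0/10) − 2.344e+07 = 3.747e+08, i.e. 85.74 dB.
So the milling machine must be reduced from 95.5 to 85.74 dB: IL = 9.76 dB.

9.8 dB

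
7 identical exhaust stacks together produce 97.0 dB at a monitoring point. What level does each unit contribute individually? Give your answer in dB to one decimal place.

88.5 dB

Dividing the total intensity by 7 lowers the level by 10·log₁₀ 7 = 8.451 dB: L₁ = 97.0 − 8.451.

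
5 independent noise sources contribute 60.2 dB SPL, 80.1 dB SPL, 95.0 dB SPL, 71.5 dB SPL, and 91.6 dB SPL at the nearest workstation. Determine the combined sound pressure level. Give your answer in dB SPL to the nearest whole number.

Incoherent sources combine by intensity addition: L_total = 10·log₁₀(Σ 10^(L_i/10)).
Σ 10^(L/10) = 10^(60.2/10) + 10^(80.1/10) + 10^(95.0/10) + 10^(71.5/10) + 10^(91.6/10) = 4.725e+09.
L_total = 10·log₁₀(4.725e+09) = 96.74 dB SPL.

97 dB SPL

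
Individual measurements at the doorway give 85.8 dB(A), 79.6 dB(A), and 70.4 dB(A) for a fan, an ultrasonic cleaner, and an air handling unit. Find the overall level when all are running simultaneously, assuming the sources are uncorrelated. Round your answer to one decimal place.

For uncorrelated sources the intensities add, so convert each level to linear form, sum, and take 10·log₁₀ of the total.
Σ 10^(L/10) = 10^(85.8/10) + 10^(79.6/10) + 10^(70.4/10) = 4.824e+08.
L_total = 10·log₁₀(4.824e+08) = 86.83 dB(A).

86.8 dB(A)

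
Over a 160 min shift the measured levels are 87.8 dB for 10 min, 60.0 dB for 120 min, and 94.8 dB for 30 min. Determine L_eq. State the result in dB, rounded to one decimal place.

L_eq = 10·log₁₀[(1/T)·Σ tᵢ·10^(Lᵢ/10)] with T = 160 min.
Σ tᵢ·10^(Lᵢ/10) = 10·10^(87.8/10) + 120·10^(60.0/10) + 30·10^(94.8/10) = 9.674e+10.
L_eq = 10·log₁₀(9.674e+10/160) = 87.82 dB.

87.8 dB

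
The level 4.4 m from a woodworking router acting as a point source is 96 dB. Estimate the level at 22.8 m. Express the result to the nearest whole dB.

For a point source, L₂ = L₁ − 20·log₁₀(r₂/r₁).
L₂ = 96 − 20·log₁₀(22.8/4.4) = 96 − 14.290 = 81.71 dB.

82 dB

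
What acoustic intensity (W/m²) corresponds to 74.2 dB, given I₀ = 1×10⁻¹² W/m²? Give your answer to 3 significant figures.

2.63e-05 W/m²

I/I₀ = 10^(74.2/10) = 2.63e+07, so I = 2.63e+07 × 10⁻¹² W/m².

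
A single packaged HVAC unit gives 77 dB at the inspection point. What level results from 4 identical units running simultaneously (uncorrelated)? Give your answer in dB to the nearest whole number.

L_total = L₁ + 10·log₁₀ N for N identical incoherent sources.
L_total = 77 + 10·log₁₀(4) = 77 + 6.021 = 83.02 dB.

83 dB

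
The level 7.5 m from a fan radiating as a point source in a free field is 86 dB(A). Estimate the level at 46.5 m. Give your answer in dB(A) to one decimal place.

Spherical spreading from a point source gives a 20·log₁₀(r₂/r₁) drop.
L₂ = 86 − 20·log₁₀(46.5/7.5) = 86 − 15.848 = 70.15 dB(A).

70.2 dB(A)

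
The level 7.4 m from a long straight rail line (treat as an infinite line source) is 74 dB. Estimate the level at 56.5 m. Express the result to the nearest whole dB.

65 dB

Cylindrical spreading from a line source gives a 10·log₁₀(r₂/r₁) drop.
L₂ = 74 − 10·log₁₀(56.5/7.4) = 74 − 8.828 = 65.17 dB.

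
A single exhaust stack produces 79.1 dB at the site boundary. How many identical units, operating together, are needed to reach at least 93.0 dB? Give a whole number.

25

The shortfall is 93.0 − 79.1 = 13.9 dB, and N units add 10·log₁₀ N, so need 10·log₁₀ N ≥ 13.9.
N ≥ 10^(13.9/10) = 24.547, so N = 25.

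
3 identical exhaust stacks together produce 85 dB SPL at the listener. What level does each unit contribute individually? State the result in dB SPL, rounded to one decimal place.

For N identical incoherent sources L_total = L₁ + 10·log₁₀ N, so L₁ = 85 − 10·log₁₀(3) = 85 − 4.771.

80.2 dB SPL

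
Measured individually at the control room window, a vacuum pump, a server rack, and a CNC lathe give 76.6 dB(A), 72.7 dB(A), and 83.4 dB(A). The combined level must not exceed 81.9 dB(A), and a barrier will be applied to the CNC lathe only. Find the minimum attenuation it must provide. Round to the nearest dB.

4 dB

The untreated sources together contribute 10^(76.6/10) + 10^(72.7/10) = 6.433e+07, i.e. 78.08 dB(A).
To meet 81.9 dB(A) overall, the treated CNC lathe may contribute at most 10^(81.9/10) − 6.433e+07 = 9.055e+07, i.e. 79.57 dB(A).
So the CNC lathe must be reduced from 83.4 to 79.57 dB(A): IL = 3.83 dB.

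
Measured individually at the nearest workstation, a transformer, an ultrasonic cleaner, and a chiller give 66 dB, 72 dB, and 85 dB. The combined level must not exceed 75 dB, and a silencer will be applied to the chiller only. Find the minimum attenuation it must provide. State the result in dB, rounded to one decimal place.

14.3 dB

Everything except the chiller sums to 10^(66/10) + 10^(72/10) = 1.983e+07 in linear terms, 72.97 dB.
The limit corresponds to 10^(75/10) = 3.162e+07; subtracting the fixed part leaves 1.179e+07 for the chiller, i.e. 70.72 dB.
So the chiller must be reduced from 85 to 70.72 dB: IL = 14.28 dB.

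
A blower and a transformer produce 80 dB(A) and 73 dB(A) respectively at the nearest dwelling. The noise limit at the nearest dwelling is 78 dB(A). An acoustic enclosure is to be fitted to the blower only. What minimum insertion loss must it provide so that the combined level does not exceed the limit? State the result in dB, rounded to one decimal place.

3.7 dB

The untreated sources together contribute 10^(73/10) = 1.995e+07, i.e. 73.00 dB(A).
To meet 78 dB(A) overall, the treated blower may contribute at most 10^(78/10) − 1.995e+07 = 4.314e+07, i.e. 76.35 dB(A).
So the blower must be reduced from 80 to 76.35 dB(A): IL = 3.65 dB.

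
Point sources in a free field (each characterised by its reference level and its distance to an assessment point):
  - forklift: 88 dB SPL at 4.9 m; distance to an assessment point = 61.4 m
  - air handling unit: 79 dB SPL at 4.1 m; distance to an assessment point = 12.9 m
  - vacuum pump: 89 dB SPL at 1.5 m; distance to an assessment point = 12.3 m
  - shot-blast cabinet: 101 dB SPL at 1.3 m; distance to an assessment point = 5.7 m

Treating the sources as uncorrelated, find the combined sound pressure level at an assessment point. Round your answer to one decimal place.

Propagate each source to the receiver with L = L_ref − 20·log₁₀(r/r_ref), then add intensities.
forklift: 88 − 20·log₁₀(61.4/4.9) = 88 − 21.96 = 66.04 dB SPL.
air handling unit: 79 − 20·log₁₀(12.9/4.1) = 79 − 9.96 = 69.04 dB SPL.
vacuum pump: 89 − 20·log₁₀(12.3/1.5) = 89 − 18.28 = 70.72 dB SPL.
shot-blast cabinet: 101 − 20·log₁₀(5.7/1.3) = 101 − 12.84 = 88.16 dB SPL.
Σ 10^(L/10) = 6.787e+08 → L_total = 10·log₁₀(6.787e+08) = 88.32 dB SPL.

88.3 dB SPL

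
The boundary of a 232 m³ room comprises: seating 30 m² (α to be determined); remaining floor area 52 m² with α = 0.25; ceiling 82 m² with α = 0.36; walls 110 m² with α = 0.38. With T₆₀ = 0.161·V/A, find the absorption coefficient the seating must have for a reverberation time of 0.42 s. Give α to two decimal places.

0.15

From T₆₀ = 0.161·V/A, the target T₆₀ = 0.42 s needs A = 0.161·232/0.42 = 88.93 m².
Absorption from the other surfaces = 52·0.25 + 82·0.36 + 110·0.38 = 84.32 m², so the seating must supply 4.61 m² over 30 m².
α = 4.61/30 = 0.154.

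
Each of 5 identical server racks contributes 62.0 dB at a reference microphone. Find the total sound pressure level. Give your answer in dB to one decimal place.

L_total = L₁ + 10·log₁₀ N for N identical incoherent sources.
L_total = 62.0 + 10·log₁₀(5) = 62.0 + 6.990 = 68.99 dB.

69.0 dB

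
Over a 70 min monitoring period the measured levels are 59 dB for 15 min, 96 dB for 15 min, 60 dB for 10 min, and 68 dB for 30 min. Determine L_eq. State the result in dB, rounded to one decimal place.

89.3 dB

The energy average is taken in the linear domain: L_eq = 10·log₁₀[(Σ tᵢ·10^(Lᵢ/10))/T], T = 70 min.
Σ tᵢ·10^(Lᵢ/10) = 15·10^(59/10) + 15·10^(96/10) + 10·10^(60/10) + 30·10^(68/10) = 5.993e+10.
L_eq = 10·log₁₀(5.993e+10/70) = 89.33 dB.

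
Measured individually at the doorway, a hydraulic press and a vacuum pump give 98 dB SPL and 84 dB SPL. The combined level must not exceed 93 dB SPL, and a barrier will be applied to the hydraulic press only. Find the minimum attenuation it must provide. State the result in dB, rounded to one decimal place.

The untreated sources together contribute 10^(84/10) = 2.512e+08, i.e. 84.00 dB SPL.
To meet 93 dB SPL overall, the treated hydraulic press may contribute at most 10^(93/10) − 2.512e+08 = 1.744e+09, i.e. 92.42 dB SPL.
Required insertion loss = 98 − 92.42 = 5.58 dB.

5.6 dB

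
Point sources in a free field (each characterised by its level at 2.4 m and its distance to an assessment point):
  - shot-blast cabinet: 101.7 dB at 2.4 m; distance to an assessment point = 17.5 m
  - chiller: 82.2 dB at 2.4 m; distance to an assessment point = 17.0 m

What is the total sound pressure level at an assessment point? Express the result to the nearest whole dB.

84 dB

First find each source's level at the receiver (point-source: −20·log₁₀(r/r_ref)), then combine on an intensity basis.
shot-blast cabinet: 101.7 − 20·log₁₀(17.5/2.4) = 101.7 − 17.26 = 84.44 dB.
chiller: 82.2 − 20·log₁₀(17.0/2.4) = 82.2 − 17.00 = 65.20 dB.
Σ 10^(L/10) = 2.815e+08 → L_total = 10·log₁₀(2.815e+08) = 84.49 dB.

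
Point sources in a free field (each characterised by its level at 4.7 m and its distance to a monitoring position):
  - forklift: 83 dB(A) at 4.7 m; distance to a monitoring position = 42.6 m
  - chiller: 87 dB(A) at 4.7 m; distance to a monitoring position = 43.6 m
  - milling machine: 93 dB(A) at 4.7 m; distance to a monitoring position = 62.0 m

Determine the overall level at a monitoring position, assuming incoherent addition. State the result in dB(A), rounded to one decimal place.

Propagate each source to the receiver with L = L_ref − 20·log₁₀(r/r_ref), then add intensities.
forklift: 83 − 20·log₁₀(42.6/4.7) = 83 − 19.15 = 63.85 dB(A).
chiller: 87 − 20·log₁₀(43.6/4.7) = 87 − 19.35 = 67.65 dB(A).
milling machine: 93 − 20·log₁₀(62.0/4.7) = 93 − 22.41 = 70.59 dB(A).
Σ 10^(L/10) = 1.972e+07 → L_total = 10·log₁₀(1.972e+07) = 72.95 dB(A).

72.9 dB(A)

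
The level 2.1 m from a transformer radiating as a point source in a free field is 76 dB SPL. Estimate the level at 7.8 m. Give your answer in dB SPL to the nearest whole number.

65 dB SPL

For a point source, L₂ = L₁ − 20·log₁₀(r₂/r₁).
L₂ = 76 − 20·log₁₀(7.8/2.1) = 76 − 11.398 = 64.60 dB SPL.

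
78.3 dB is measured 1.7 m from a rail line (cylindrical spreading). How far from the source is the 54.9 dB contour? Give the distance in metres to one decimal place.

371.9 m

Line-source spreading drops the level by 10·log₁₀(r₂/r₁); inverting, r₂/r₁ = 10^(ΔL/10).
r₂ = 1.7·10^((78.3−54.9)/10) = 1.7·10^(23.4/10) = 371.92 m.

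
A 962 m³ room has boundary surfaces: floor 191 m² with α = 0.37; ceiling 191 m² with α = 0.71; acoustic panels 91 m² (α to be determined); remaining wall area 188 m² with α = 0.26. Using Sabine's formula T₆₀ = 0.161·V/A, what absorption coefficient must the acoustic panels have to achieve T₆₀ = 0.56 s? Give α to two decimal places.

From T₆₀ = 0.161·V/A, the target T₆₀ = 0.56 s needs A = 0.161·962/0.56 = 276.57 m².
Absorption from the other surfaces = 191·0.37 + 191·0.71 + 188·0.26 = 255.16 m², so the acoustic panels must supply 21.41 m² over 91 m².
α = 21.41/91 = 0.235.

0.24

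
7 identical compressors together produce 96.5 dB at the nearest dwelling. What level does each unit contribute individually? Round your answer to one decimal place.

88.0 dB

7 equal contributions raise the level by 10·log₁₀ 7 = 8.451 dB, so each unit alone gives 96.5 − 8.451.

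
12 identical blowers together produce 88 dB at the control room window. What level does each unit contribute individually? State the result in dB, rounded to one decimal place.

12 equal contributions raise the level by 10·log₁₀ 12 = 10.792 dB, so each unit alone gives 88 − 10.792.

77.2 dB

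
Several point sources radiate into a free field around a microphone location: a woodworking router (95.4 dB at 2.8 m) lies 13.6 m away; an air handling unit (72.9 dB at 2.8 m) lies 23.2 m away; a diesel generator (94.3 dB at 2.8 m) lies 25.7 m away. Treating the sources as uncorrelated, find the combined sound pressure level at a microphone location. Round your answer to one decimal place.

Apply inverse-square spreading to bring every level to the receiver, then sum 10^(L/10).
woodworking router: 95.4 − 20·log₁₀(13.6/2.8) = 95.4 − 13.73 = 81.67 dB.
air handling unit: 72.9 − 20·log₁₀(23.2/2.8) = 72.9 − 18.37 = 54.53 dB.
diesel generator: 94.3 − 20·log₁₀(25.7/2.8) = 94.3 − 19.26 = 75.04 dB.
Σ 10^(L/10) = 1.792e+08 → L_total = 10·log₁₀(1.792e+08) = 82.53 dB.

82.5 dB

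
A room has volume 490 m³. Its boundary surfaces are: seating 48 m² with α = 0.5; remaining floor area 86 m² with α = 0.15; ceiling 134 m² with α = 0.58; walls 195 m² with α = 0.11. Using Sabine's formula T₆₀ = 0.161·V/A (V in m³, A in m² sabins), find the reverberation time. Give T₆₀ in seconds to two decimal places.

0.58 s

Total absorption A = 48·0.5 + 86·0.15 + 134·0.58 + 195·0.11 = 136.07 m² sabins.
T₆₀ = 0.161 × 490 / 136.07 = 0.580 s.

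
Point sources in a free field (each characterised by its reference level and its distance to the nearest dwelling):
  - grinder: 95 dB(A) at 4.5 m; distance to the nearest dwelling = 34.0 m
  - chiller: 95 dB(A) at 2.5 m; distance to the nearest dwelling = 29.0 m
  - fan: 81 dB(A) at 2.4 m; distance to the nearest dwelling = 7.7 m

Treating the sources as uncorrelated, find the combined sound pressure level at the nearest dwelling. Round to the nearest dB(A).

80 dB(A)

First find each source's level at the receiver (point-source: −20·log₁₀(r/r_ref)), then combine on an intensity basis.
grinder: 95 − 20·log₁₀(34.0/4.5) = 95 − 17.57 = 77.43 dB(A).
chiller: 95 − 20·log₁₀(29.0/2.5) = 95 − 21.29 = 73.71 dB(A).
fan: 81 − 20·log₁₀(7.7/2.4) = 81 − 10.13 = 70.87 dB(A).
Σ 10^(L/10) = 9.113e+07 → L_total = 10·log₁₀(9.113e+07) = 79.60 dB(A).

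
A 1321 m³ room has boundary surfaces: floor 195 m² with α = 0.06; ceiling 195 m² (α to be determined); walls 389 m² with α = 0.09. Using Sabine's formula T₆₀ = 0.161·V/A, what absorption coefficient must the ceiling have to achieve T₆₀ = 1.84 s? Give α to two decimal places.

0.35

A = 0.161·V/T₆₀ = 0.161·1321/1.84 = 115.59 m² sabins.
Absorption from the other surfaces = 195·0.06 + 389·0.09 = 46.71 m², so the ceiling must supply 68.88 m² over 195 m².
α = 68.88/195 = 0.353.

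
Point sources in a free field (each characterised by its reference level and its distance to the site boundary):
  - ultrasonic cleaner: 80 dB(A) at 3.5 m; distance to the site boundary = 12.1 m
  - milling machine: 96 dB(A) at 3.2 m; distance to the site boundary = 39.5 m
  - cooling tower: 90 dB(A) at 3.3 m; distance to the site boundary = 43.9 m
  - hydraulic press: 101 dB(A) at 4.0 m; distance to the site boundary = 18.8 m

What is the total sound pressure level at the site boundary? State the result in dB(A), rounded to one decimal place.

87.9 dB(A)

Propagate each source to the receiver with L = L_ref − 20·log₁₀(r/r_ref), then add intensities.
ultrasonic cleaner: 80 − 20·log₁₀(12.1/3.5) = 80 − 10.77 = 69.23 dB(A).
milling machine: 96 − 20·log₁₀(39.5/3.2) = 96 − 21.83 = 74.17 dB(A).
cooling tower: 90 − 20·log₁₀(43.9/3.3) = 90 − 22.48 = 67.52 dB(A).
hydraulic press: 101 − 20·log₁₀(18.8/4.0) = 101 − 13.44 = 87.56 dB(A).
Σ 10^(L/10) = 6.101e+08 → L_total = 10·log₁₀(6.101e+08) = 87.85 dB(A).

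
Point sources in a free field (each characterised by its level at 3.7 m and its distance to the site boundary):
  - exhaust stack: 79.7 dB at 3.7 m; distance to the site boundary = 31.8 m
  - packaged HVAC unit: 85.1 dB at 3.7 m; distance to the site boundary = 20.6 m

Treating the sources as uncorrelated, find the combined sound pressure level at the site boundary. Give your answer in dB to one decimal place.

70.7 dB

First find each source's level at the receiver (point-source: −20·log₁₀(r/r_ref)), then combine on an intensity basis.
exhaust stack: 79.7 − 20·log₁₀(31.8/3.7) = 79.7 − 18.68 = 61.02 dB.
packaged HVAC unit: 85.1 − 20·log₁₀(20.6/3.7) = 85.1 − 14.91 = 70.19 dB.
Σ 10^(L/10) = 1.170e+07 → L_total = 10·log₁₀(1.170e+07) = 70.68 dB.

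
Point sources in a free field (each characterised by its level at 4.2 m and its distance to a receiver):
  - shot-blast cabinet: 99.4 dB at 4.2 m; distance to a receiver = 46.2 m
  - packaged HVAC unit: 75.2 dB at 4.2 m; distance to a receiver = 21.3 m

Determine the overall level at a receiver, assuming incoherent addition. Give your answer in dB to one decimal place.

First find each source's level at the receiver (point-source: −20·log₁₀(r/r_ref)), then combine on an intensity basis.
shot-blast cabinet: 99.4 − 20·log₁₀(46.2/4.2) = 99.4 − 20.83 = 78.57 dB.
packaged HVAC unit: 75.2 − 20·log₁₀(21.3/4.2) = 75.2 − 14.10 = 61.10 dB.
Σ 10^(L/10) = 7.327e+07 → L_total = 10·log₁₀(7.327e+07) = 78.65 dB.

78.6 dB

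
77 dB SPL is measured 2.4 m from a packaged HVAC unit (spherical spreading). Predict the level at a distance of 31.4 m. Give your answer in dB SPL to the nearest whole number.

For a point source, L₂ = L₁ − 20·log₁₀(r₂/r₁).
L₂ = 77 − 20·log₁₀(31.4/2.4) = 77 − 22.334 = 54.67 dB SPL.

55 dB SPL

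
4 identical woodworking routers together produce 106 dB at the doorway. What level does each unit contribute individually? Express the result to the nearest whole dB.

100 dB

4 equal contributions raise the level by 10·log₁₀ 4 = 6.021 dB, so each unit alone gives 106 − 6.021.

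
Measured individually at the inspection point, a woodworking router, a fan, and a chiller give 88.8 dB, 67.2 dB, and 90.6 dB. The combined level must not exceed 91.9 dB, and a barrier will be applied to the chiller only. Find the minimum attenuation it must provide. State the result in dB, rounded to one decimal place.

1.7 dB

Fixed contribution from the other sources: Σ 10^(L/10) = 10^(88.8/10) + 10^(67.2/10) = 7.638e+08 (88.83 dB).
The limit corresponds to 10^(91.9/10) = 1.549e+09; subtracting the fixed part leaves 7.850e+08 for the chiller, i.e. 88.95 dB.
Required insertion loss = 90.6 − 88.95 = 1.65 dB.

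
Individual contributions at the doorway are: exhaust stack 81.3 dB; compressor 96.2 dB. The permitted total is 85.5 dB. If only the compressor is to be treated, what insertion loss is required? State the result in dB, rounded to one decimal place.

Fixed contribution from the other source: Σ 10^(L/10) = 10^(81.3/10) = 1.349e+08 (81.30 dB).
To meet 85.5 dB overall, the treated compressor may contribute at most 10^(85.5/10) − 1.349e+08 = 2.199e+08, i.e. 83.42 dB.
Required insertion loss = 96.2 − 83.42 = 12.78 dB.

12.8 dB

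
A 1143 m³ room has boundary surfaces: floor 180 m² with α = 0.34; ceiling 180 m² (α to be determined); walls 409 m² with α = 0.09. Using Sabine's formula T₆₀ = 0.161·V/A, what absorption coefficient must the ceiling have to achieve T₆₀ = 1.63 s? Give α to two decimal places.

0.08

A = 0.161·V/T₆₀ = 0.161·1143/1.63 = 112.90 m² sabins.
Absorption from the other surfaces = 180·0.34 + 409·0.09 = 98.01 m², so the ceiling must supply 14.89 m² over 180 m².
α = 14.89/180 = 0.083.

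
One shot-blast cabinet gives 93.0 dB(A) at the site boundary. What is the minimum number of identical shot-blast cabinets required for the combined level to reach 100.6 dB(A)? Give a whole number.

6

N identical sources give L₁ + 10·log₁₀ N, so require 10·log₁₀ N ≥ 100.6 − 93.0 = 7.6 dB.
N ≥ 10^(7.6/10) = 5.754, so N = 6.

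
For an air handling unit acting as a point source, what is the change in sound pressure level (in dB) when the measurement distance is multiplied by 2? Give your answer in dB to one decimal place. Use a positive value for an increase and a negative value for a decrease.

-6.0 dB

Point-source spreading: ΔL = −20·log₁₀(r₂/r₁).
ΔL = −20·log₁₀(2) = -6.02 dB.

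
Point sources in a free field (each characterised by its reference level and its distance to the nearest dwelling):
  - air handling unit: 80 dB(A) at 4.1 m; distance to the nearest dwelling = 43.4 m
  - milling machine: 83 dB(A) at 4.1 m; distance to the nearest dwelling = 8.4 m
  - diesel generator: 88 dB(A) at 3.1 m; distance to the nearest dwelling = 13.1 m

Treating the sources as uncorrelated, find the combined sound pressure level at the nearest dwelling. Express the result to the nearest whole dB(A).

Propagate each source to the receiver with L = L_ref − 20·log₁₀(r/r_ref), then add intensities.
air handling unit: 80 − 20·log₁₀(43.4/4.1) = 80 − 20.49 = 59.51 dB(A).
milling machine: 83 − 20·log₁₀(8.4/4.1) = 83 − 6.23 = 76.77 dB(A).
diesel generator: 88 − 20·log₁₀(13.1/3.1) = 88 − 12.52 = 75.48 dB(A).
Σ 10^(L/10) = 8.376e+07 → L_total = 10·log₁₀(8.376e+07) = 79.23 dB(A).

79 dB(A)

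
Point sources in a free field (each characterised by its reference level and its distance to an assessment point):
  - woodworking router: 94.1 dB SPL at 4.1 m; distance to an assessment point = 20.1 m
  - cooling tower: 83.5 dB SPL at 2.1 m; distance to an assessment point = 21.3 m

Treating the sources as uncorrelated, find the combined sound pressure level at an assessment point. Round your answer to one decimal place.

80.4 dB SPL

First find each source's level at the receiver (point-source: −20·log₁₀(r/r_ref)), then combine on an intensity basis.
woodworking router: 94.1 − 20·log₁₀(20.1/4.1) = 94.1 − 13.81 = 80.29 dB SPL.
cooling tower: 83.5 − 20·log₁₀(21.3/2.1) = 83.5 − 20.12 = 63.38 dB SPL.
Σ 10^(L/10) = 1.091e+08 → L_total = 10·log₁₀(1.091e+08) = 80.38 dB SPL.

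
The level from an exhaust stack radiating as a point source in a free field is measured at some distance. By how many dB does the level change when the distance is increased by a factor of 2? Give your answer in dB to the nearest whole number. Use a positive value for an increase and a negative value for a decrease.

-6 dB

Point-source spreading: ΔL = −20·log₁₀(r₂/r₁).
ΔL = −20·log₁₀(2) = -6.02 dB.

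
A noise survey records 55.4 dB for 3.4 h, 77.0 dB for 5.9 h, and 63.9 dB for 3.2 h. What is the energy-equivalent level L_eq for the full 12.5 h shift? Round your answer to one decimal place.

L_eq = 10·log₁₀[(1/T)·Σ tᵢ·10^(Lᵢ/10)] with T = 12.5 h.
Σ tᵢ·10^(Lᵢ/10) = 3.4·10^(55.4/10) + 5.9·10^(77.0/10) + 3.2·10^(63.9/10) = 3.047e+08.
L_eq = 10·log₁₀(3.047e+08/12.5) = 73.87 dB.

73.9 dB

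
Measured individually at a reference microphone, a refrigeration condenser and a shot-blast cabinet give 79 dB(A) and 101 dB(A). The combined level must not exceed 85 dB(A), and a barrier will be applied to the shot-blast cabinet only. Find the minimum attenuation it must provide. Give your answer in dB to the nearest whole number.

Everything except the shot-blast cabinet sums to 10^(79/10) = 7.943e+07 in linear terms, 79.00 dB(A).
To meet 85 dB(A) overall, the treated shot-blast cabinet may contribute at most 10^(85/10) − 7.943e+07 = 2.368e+08, i.e. 83.74 dB(A).
Required insertion loss = 101 − 83.74 = 17.26 dB.

17 dB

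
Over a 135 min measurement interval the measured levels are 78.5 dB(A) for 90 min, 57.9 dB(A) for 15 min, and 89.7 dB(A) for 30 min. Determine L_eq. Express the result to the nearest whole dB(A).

84 dB(A)

Weight each interval's intensity by its duration and average over T = 135 min:
Σ tᵢ·10^(Lᵢ/10) = 90·10^(78.5/10) + 15·10^(57.9/10) + 30·10^(89.7/10) = 3.438e+10.
L_eq = 10·log₁₀(3.438e+10/135) = 84.06 dB(A).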